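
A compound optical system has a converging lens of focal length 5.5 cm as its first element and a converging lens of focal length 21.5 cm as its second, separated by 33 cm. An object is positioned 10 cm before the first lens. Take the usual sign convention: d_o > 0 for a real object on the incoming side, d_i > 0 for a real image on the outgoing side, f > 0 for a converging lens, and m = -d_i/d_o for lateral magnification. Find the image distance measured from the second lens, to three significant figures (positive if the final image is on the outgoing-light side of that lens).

-619 cm

Applying the thin-lens equation to the first lens, 1/5.5 = 1/10 + 1/d_i1, which gives d_i1 = 12.222 cm.
Object distance for lens 2: d_o2 = 33 - 12.222 = 20.778 cm.
Applying the thin-lens equation again with f_2 = 21.5 cm and d_o2 = 20.778 cm gives d_i2 = -618.538 cm.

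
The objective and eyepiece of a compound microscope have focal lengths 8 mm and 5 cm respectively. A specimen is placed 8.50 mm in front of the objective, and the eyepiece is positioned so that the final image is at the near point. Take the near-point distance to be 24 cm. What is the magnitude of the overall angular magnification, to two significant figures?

Convert to cm: f_obj = 8 mm = 0.8 cm; d_o = 8.50 mm = 0.85 cm.
Objective: 1/d_i = 1/f_obj - 1/d_o = 1/0.8 - 1/0.85 = 0.07353 cm^-1, so d_i = 13.600 cm.
m_obj = -d_i/d_o = -13.600/0.85 = -16.000.
Eyepiece angular magnification (image at near point): M_eye = 1 + D/f_e = 1 + 24/5 = 5.800.
Overall M = m_obj x M_eye = (-16.000)(5.800) = -92.80.
|M| = 92.80.

93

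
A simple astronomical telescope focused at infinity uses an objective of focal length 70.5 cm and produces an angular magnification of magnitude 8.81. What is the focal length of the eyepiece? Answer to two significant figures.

8.0 cm

|M| = f_obj/f_eye, so f_eye = f_obj/|M| = 70.5/8.81 = 8.002 cm.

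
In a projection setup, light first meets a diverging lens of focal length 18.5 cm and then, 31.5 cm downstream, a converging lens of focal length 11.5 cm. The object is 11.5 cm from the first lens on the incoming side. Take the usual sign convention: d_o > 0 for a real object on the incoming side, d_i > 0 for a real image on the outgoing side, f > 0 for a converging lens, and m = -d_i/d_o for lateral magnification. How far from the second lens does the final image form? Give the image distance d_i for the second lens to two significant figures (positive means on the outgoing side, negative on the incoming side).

First lens: d_i1 = 1/(1/(-18.5) - 1/11.5) = -7.092 cm.
With d_i1 < 0 the first image is virtual and lies on the object side; the object distance for lens 2 is d_o2 = 31.5 - (-7.092) = 38.592 cm.
Second lens: d_i2 = 1/(1/11.5 - 1/(38.592)) = 16.382 cm.

16 cm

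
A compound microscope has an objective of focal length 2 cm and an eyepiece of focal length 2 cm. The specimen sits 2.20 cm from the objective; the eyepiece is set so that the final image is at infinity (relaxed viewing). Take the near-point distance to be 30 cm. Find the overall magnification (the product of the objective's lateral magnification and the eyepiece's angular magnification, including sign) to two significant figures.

Objective: 1/d_i = 1/f_obj - 1/d_o = 1/2 - 1/2.20 = 0.04545 cm^-1, so d_i = 22.000 cm.
m_obj = -d_i/d_o = -22.000/2.20 = -10.000.
Eyepiece angular magnification (image at infinity): M_eye = D/f_e = 30/2 = 15.000.
Overall M = m_obj x M_eye = (-10.000)(15.000) = -150.00.

-150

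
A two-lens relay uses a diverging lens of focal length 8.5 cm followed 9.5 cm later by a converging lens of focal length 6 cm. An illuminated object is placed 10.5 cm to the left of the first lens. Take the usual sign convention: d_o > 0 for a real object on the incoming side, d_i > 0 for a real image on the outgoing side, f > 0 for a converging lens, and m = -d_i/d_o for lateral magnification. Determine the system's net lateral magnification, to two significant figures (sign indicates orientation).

Lens 1: 1/d_i1 = 1/f_1 - 1/d_o1 = 1/(-8.5) - 1/10.5 = -0.21289 cm^-1, so d_i1 = -4.697 cm.
m_1 = -(-4.697)/10.5 = 0.4474.
The intermediate image is virtual, 4.697 cm to the left of lens 1, so d_o2 = L - d_i1 = 9.5 - (-4.697) = 14.197 cm.
Lens 2: 1/d_i2 = 1/f_2 - 1/d_o2 = 1/6 - 1/(14.197) = 0.09623 cm^-1, so d_i2 = 10.392 cm.
m_2 = -(10.392)/(14.197) = -0.7319.
Total m = m_1 x m_2 = (0.4474)(-0.7319) = -0.3274.

-0.33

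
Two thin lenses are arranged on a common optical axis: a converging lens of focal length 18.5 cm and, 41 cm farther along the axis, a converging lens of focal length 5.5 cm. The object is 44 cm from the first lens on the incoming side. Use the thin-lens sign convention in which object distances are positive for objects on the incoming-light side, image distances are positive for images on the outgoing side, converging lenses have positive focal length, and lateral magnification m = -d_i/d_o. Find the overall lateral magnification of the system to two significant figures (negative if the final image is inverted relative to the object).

1.1

Applying the thin-lens equation to the first lens, 1/18.5 = 1/44 + 1/d_i1, which gives d_i1 = 31.922 cm.
Its lateral magnification is m_1 = -d_i1/d_o1 = -(31.922)/44 = -0.7255.
The intermediate image is 31.922 cm to the right of lens 1, so d_o2 = L - d_i1 = 41 - 31.922 = 9.078 cm.
Applying the thin-lens equation again with f_2 = 5.5 cm and d_o2 = 9.078 cm gives d_i2 = 13.953 cm.
m_2 = -(13.953)/(9.078) = -1.5370.
The system's lateral magnification is m_1 m_2 = (-0.7255)(-1.5370) = 1.1151.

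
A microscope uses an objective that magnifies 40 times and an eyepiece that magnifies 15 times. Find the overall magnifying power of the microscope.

600

The overall magnification of a compound microscope is the product of the objective and eyepiece magnifications:
M = M_obj x M_eye = 40 x 15 = 600.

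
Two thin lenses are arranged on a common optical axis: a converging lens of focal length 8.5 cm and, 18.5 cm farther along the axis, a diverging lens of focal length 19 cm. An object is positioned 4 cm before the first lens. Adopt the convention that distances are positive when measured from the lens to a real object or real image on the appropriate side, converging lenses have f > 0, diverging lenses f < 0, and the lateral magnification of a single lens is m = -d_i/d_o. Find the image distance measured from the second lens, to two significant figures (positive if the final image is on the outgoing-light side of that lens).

Applying the thin-lens equation to the first lens, 1/8.5 = 1/4 + 1/d_i1, which gives d_i1 = -7.556 cm.
The intermediate image is virtual, 7.556 cm to the left of lens 1, so d_o2 = L - d_i1 = 18.5 - (-7.556) = 26.056 cm.
Applying the thin-lens equation again with f_2 = -19 cm and d_o2 = 26.056 cm gives d_i2 = -10.988 cm.

-11 cm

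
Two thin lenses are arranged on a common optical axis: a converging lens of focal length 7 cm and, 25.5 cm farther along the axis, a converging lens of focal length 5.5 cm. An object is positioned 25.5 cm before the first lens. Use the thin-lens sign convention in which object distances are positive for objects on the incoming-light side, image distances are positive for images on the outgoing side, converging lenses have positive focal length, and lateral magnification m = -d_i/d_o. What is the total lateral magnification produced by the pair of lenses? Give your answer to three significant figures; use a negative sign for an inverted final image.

0.201

Lens 1: 1/d_i1 = 1/f_1 - 1/d_o1 = 1/7 - 1/25.5 = 0.10364 cm^-1, so d_i1 = 9.649 cm.
m_1 = -(9.649)/25.5 = -0.3784.
The intermediate image is 9.649 cm to the right of lens 1, so d_o2 = L - d_i1 = 25.5 - 9.649 = 15.851 cm.
Lens 2: 1/d_i2 = 1/f_2 - 1/d_o2 = 1/5.5 - 1/(15.851) = 0.11873 cm^-1, so d_i2 = 8.422 cm.
m_2 = -(8.422)/(15.851) = -0.5313.
Overall magnification: m = m_1 m_2 = 0.2010.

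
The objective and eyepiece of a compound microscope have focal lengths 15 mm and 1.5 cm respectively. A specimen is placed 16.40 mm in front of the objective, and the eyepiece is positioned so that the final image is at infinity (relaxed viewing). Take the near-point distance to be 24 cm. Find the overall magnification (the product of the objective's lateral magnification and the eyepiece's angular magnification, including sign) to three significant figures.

Convert to cm: f_obj = 15 mm = 1.5 cm; d_o = 16.40 mm = 1.64 cm.
Objective: 1/d_i = 1/f_obj - 1/d_o = 1/1.5 - 1/1.64 = 0.05691 cm^-1, so d_i = 17.571 cm.
m_obj = -d_i/d_o = -17.571/1.64 = -10.714.
Eyepiece angular magnification (image at infinity): M_eye = D/f_e = 24/1.5 = 16.000.
Overall M = m_obj x M_eye = (-10.714)(16.000) = -171.43.

-171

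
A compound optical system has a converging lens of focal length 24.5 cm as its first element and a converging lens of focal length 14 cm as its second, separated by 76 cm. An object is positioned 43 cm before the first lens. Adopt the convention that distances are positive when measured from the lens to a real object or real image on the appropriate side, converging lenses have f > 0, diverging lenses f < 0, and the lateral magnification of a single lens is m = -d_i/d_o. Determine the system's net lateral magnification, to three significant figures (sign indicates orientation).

3.67

Lens 1: 1/d_i1 = 1/f_1 - 1/d_o1 = 1/24.5 - 1/43 = 0.01756 cm^-1, so d_i1 = 56.946 cm.
m_1 = -(56.946)/43 = -1.3243.
The intermediate image is 56.946 cm to the right of lens 1, so d_o2 = L - d_i1 = 76 - 56.946 = 19.054 cm.
Lens 2: 1/d_i2 = 1/f_2 - 1/d_o2 = 1/14 - 1/(19.054) = 0.01895 cm^-1, so d_i2 = 52.781 cm.
m_2 = -(52.781)/(19.054) = -2.7701.
Total m = m_1 x m_2 = (-1.3243)(-2.7701) = 3.6684.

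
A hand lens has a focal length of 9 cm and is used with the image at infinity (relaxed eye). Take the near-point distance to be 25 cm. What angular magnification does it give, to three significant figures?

M = D/f = 25/9 = 2.778.

2.78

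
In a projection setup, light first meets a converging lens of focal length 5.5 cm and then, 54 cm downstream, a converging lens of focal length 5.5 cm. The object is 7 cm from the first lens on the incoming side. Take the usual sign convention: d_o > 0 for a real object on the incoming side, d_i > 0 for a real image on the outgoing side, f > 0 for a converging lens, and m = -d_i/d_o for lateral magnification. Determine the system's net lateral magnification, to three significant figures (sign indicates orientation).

0.883

First lens: d_i1 = 1/(1/5.5 - 1/7) = 25.667 cm.
m_1 = -(25.667)/7 = -3.6667.
The intermediate image is 25.667 cm to the right of lens 1, so d_o2 = L - d_i1 = 54 - 25.667 = 28.333 cm.
Second lens: d_i2 = 1/(1/5.5 - 1/(28.333)) = 6.825 cm.
m_2 = -(6.825)/(28.333) = -0.2409.
Total m = m_1 x m_2 = (-3.6667)(-0.2409) = 0.8832.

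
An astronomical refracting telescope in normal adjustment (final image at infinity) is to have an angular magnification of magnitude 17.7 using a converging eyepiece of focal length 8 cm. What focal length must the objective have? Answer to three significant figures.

142 cm

|M| = f_obj/|f_eye|, so f_obj = |M| x |f_eye| = 17.7 x 8 = 141.600 cm.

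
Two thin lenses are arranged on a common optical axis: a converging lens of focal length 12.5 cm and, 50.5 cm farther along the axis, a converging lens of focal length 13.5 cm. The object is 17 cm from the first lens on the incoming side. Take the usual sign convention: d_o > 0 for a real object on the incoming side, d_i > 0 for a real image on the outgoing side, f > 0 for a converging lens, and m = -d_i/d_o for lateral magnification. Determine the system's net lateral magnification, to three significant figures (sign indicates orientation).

First lens: d_i1 = 1/(1/12.5 - 1/17) = 47.222 cm.
m_1 = -(47.222)/17 = -2.7778.
The intermediate image is 47.222 cm to the right of lens 1, so d_o2 = L - d_i1 = 50.5 - 47.222 = 3.278 cm.
Second lens: d_i2 = 1/(1/13.5 - 1/(3.278)) = -4.329 cm.
m_2 = -(-4.329)/(3.278) = 1.3207.
Overall magnification: m = m_1 m_2 = -3.6685.

-3.67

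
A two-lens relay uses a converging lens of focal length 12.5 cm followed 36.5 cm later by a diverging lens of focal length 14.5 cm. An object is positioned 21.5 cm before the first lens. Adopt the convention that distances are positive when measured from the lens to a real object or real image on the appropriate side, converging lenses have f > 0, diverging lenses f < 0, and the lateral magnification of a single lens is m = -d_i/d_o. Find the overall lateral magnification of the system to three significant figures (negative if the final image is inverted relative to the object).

-0.953

Lens 1: 1/d_i1 = 1/f_1 - 1/d_o1 = 1/12.5 - 1/21.5 = 0.03349 cm^-1, so d_i1 = 29.861 cm.
m_1 = -(29.861)/21.5 = -1.3889.
Object distance for lens 2: d_o2 = 36.5 - 29.861 = 6.639 cm.
Lens 2: 1/d_i2 = 1/f_2 - 1/d_o2 = 1/(-14.5) - 1/(6.639) = -0.21959 cm^-1, so d_i2 = -4.554 cm.
m_2 = -(-4.554)/(6.639) = 0.6859.
Total m = m_1 x m_2 = (-1.3889)(0.6859) = -0.9527.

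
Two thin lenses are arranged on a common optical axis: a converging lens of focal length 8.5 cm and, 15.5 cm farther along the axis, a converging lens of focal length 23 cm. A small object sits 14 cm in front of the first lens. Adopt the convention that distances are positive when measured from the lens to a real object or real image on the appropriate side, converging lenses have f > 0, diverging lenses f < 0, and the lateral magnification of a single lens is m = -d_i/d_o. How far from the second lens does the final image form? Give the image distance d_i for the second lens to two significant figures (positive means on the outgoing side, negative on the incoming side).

4.8 cm

First lens: d_i1 = 1/(1/8.5 - 1/14) = 21.636 cm.
This image would form 21.636 cm past lens 1, i.e. 6.136 cm beyond lens 2, so it is a virtual object for lens 2: d_o2 = 15.5 - 21.636 = -6.136 cm.
Second lens: d_i2 = 1/(1/23 - 1/(-6.136)) = 4.844 cm.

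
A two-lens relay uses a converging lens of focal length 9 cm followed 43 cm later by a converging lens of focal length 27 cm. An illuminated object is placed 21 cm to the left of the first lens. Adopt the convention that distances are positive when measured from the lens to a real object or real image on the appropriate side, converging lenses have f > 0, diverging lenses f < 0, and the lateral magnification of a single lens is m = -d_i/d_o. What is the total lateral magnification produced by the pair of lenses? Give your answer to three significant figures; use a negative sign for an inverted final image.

Applying the thin-lens equation to the first lens, 1/9 = 1/21 + 1/d_i1, which gives d_i1 = 15.750 cm.
Its lateral magnification is m_1 = -d_i1/d_o1 = -(15.750)/21 = -0.7500.
The intermediate image is 15.750 cm to the right of lens 1, so d_o2 = L - d_i1 = 43 - 15.750 = 27.250 cm.
Applying the thin-lens equation again with f_2 = 27 cm and d_o2 = 27.250 cm gives d_i2 = 2943.000 cm.
m_2 = -(2943.000)/(27.250) = -108.0000.
The system's lateral magnification is m_1 m_2 = (-0.7500)(-108.0000) = 81.0000.

81.0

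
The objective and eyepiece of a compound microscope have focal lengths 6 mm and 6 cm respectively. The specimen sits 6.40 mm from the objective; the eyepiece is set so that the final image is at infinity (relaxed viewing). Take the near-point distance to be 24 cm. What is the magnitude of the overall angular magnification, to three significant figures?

Convert to cm: f_obj = 6 mm = 0.6 cm; d_o = 6.40 mm = 0.64 cm.
Objective: 1/d_i = 1/f_obj - 1/d_o = 1/0.6 - 1/0.64 = 0.10417 cm^-1, so d_i = 9.600 cm.
m_obj = -d_i/d_o = -9.600/0.64 = -15.000.
Eyepiece angular magnification (image at infinity): M_eye = D/f_e = 24/6 = 4.000.
Overall M = m_obj x M_eye = (-15.000)(4.000) = -60.00.
|M| = 60.00.

60.0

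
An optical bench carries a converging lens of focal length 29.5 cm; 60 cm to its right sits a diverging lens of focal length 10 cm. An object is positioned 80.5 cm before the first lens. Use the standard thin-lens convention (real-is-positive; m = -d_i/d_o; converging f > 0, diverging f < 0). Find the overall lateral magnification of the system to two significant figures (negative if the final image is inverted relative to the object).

Applying the thin-lens equation to the first lens, 1/29.5 = 1/80.5 + 1/d_i1, which gives d_i1 = 46.564 cm.
Its lateral magnification is m_1 = -d_i1/d_o1 = -(46.564)/80.5 = -0.5784.
The intermediate image is 46.564 cm to the right of lens 1, so d_o2 = L - d_i1 = 60 - 46.564 = 13.436 cm.
Applying the thin-lens equation again with f_2 = -10 cm and d_o2 = 13.436 cm gives d_i2 = -5.733 cm.
m_2 = -(-5.733)/(13.436) = 0.4267.
The system's lateral magnification is m_1 m_2 = (-0.5784)(0.4267) = -0.2468.

-0.25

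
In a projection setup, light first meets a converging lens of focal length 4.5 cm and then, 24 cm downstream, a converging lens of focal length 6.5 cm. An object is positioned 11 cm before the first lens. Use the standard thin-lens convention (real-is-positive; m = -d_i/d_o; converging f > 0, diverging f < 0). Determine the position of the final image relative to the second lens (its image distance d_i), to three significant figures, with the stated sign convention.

10.8 cm

Lens 1: 1/d_i1 = 1/f_1 - 1/d_o1 = 1/4.5 - 1/11 = 0.13131 cm^-1, so d_i1 = 7.615 cm.
Object distance for lens 2: d_o2 = 24 - 7.615 = 16.385 cm.
Lens 2: 1/d_i2 = 1/f_2 - 1/d_o2 = 1/6.5 - 1/(16.385) = 0.09281 cm^-1, so d_i2 = 10.774 cm.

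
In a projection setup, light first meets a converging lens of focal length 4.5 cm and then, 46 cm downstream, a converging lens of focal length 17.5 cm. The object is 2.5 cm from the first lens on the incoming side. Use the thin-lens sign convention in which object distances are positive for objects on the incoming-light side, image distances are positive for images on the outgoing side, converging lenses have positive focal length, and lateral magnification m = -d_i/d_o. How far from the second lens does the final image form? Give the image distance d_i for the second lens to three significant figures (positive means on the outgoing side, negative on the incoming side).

Lens 1: 1/d_i1 = 1/f_1 - 1/d_o1 = 1/4.5 - 1/2.5 = -0.17778 cm^-1, so d_i1 = -5.625 cm.
The intermediate image is virtual, 5.625 cm to the left of lens 1, so d_o2 = L - d_i1 = 46 - (-5.625) = 51.625 cm.
Lens 2: 1/d_i2 = 1/f_2 - 1/d_o2 = 1/17.5 - 1/(51.625) = 0.03777 cm^-1, so d_i2 = 26.474 cm.

26.5 cm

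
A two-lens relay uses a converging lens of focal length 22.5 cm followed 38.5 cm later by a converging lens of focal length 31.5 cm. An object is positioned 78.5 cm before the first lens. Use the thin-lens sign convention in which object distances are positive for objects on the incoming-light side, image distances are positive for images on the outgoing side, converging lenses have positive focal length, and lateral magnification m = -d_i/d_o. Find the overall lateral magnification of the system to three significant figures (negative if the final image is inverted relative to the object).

First lens: d_i1 = 1/(1/22.5 - 1/78.5) = 31.540 cm.
m_1 = -(31.540)/78.5 = -0.4018.
The intermediate image is 31.540 cm to the right of lens 1, so d_o2 = L - d_i1 = 38.5 - 31.540 = 6.960 cm.
Second lens: d_i2 = 1/(1/31.5 - 1/(6.960)) = -8.934 cm.
m_2 = -(-8.934)/(6.960) = 1.2836.
Total m = m_1 x m_2 = (-0.4018)(1.2836) = -0.5157.

-0.516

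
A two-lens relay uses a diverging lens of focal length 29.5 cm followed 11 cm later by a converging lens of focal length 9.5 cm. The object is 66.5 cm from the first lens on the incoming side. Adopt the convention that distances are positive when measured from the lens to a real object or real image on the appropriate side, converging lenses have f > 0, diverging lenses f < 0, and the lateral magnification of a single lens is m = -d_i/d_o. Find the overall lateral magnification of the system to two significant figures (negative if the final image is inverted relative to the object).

First lens: d_i1 = 1/(1/(-29.5) - 1/66.5) = -20.435 cm.
m_1 = -(-20.435)/66.5 = 0.3073.
With d_i1 < 0 the first image is virtual and lies on the object side; the object distance for lens 2 is d_o2 = 11 - (-20.435) = 31.435 cm.
Second lens: d_i2 = 1/(1/9.5 - 1/(31.435)) = 13.614 cm.
m_2 = -(13.614)/(31.435) = -0.4331.
Total m = m_1 x m_2 = (0.3073)(-0.4331) = -0.1331.

-0.13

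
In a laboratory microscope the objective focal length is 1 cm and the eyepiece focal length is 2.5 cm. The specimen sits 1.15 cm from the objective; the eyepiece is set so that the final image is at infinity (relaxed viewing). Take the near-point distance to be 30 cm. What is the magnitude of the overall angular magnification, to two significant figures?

80

Objective: 1/d_i = 1/f_obj - 1/d_o = 1/1 - 1/1.15 = 0.13043 cm^-1, so d_i = 7.667 cm.
m_obj = -d_i/d_o = -7.667/1.15 = -6.667.
Eyepiece angular magnification (image at infinity): M_eye = D/f_e = 30/2.5 = 12.000.
Overall M = m_obj x M_eye = (-6.667)(12.000) = -80.00.
|M| = 80.00.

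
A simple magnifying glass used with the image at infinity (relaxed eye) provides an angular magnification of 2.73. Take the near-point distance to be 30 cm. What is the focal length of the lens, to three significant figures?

For the image at infinity, M = D/f.
f = D/M = 30/2.73 = 10.989 cm.

11.0 cm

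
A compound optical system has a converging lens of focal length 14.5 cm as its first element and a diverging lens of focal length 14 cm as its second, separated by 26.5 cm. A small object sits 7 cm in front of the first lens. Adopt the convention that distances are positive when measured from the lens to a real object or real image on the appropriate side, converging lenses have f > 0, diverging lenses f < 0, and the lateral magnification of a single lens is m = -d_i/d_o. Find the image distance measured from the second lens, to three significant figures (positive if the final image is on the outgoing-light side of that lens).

-10.4 cm

Applying the thin-lens equation to the first lens, 1/14.5 = 1/7 + 1/d_i1, which gives d_i1 = -13.533 cm.
With d_i1 < 0 the first image is virtual and lies on the object side; the object distance for lens 2 is d_o2 = 26.5 - (-13.533) = 40.033 cm.
Applying the thin-lens equation again with f_2 = -14 cm and d_o2 = 40.033 cm gives d_i2 = -10.373 cm.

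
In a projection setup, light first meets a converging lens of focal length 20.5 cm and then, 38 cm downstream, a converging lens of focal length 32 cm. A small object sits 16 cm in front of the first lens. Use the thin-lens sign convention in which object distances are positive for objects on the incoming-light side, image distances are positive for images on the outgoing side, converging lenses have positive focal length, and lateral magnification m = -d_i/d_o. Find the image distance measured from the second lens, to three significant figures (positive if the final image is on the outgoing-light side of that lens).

Applying the thin-lens equation to the first lens, 1/20.5 = 1/16 + 1/d_i1, which gives d_i1 = -72.889 cm.
The intermediate image is virtual, 72.889 cm to the left of lens 1, so d_o2 = L - d_i1 = 38 - (-72.889) = 110.889 cm.
Applying the thin-lens equation again with f_2 = 32 cm and d_o2 = 110.889 cm gives d_i2 = 44.980 cm.

45.0 cm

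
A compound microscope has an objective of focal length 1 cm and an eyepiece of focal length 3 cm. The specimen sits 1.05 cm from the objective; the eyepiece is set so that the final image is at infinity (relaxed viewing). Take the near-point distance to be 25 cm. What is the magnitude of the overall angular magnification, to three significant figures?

Objective: 1/d_i = 1/f_obj - 1/d_o = 1/1 - 1/1.05 = 0.04762 cm^-1, so d_i = 21.000 cm.
m_obj = -d_i/d_o = -21.000/1.05 = -20.000.
Eyepiece angular magnification (image at infinity): M_eye = D/f_e = 25/3 = 8.333.
Overall M = m_obj x M_eye = (-20.000)(8.333) = -166.67.
|M| = 166.67.

167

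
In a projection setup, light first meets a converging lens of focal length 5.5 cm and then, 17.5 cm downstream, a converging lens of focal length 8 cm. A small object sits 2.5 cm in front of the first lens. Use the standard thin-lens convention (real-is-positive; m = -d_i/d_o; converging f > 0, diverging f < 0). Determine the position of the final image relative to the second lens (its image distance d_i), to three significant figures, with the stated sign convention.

12.5 cm

Applying the thin-lens equation to the first lens, 1/5.5 = 1/2.5 + 1/d_i1, which gives d_i1 = -4.583 cm.
With d_i1 < 0 the first image is virtual and lies on the object side; the object distance for lens 2 is d_o2 = 17.5 - (-4.583) = 22.083 cm.
Applying the thin-lens equation again with f_2 = 8 cm and d_o2 = 22.083 cm gives d_i2 = 12.544 cm.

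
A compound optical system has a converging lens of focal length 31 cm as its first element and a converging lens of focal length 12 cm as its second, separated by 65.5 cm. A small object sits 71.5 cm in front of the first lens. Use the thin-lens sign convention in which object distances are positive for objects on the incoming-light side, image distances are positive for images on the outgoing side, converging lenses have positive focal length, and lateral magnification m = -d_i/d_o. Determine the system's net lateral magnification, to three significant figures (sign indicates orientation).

Applying the thin-lens equation to the first lens, 1/31 = 1/71.5 + 1/d_i1, which gives d_i1 = 54.728 cm.
Its lateral magnification is m_1 = -d_i1/d_o1 = -(54.728)/71.5 = -0.7654.
Object distance for lens 2: d_o2 = 65.5 - 54.728 = 10.772 cm.
Applying the thin-lens equation again with f_2 = 12 cm and d_o2 = 10.772 cm gives d_i2 = -105.226 cm.
m_2 = -(-105.226)/(10.772) = 9.7688.
Total m = m_1 x m_2 = (-0.7654)(9.7688) = -7.4774.

-7.48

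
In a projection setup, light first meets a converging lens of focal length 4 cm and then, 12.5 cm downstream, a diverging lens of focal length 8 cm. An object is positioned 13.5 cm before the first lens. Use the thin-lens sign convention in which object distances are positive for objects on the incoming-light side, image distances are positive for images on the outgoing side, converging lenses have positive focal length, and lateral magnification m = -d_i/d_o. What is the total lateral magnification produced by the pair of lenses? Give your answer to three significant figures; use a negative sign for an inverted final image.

-0.227

Lens 1: 1/d_i1 = 1/f_1 - 1/d_o1 = 1/4 - 1/13.5 = 0.17593 cm^-1, so d_i1 = 5.684 cm.
m_1 = -(5.684)/13.5 = -0.4211.
The intermediate image is 5.684 cm to the right of lens 1, so d_o2 = L - d_i1 = 12.5 - 5.684 = 6.816 cm.
Lens 2: 1/d_i2 = 1/f_2 - 1/d_o2 = 1/(-8) - 1/(6.816) = -0.27172 cm^-1, so d_i2 = -3.680 cm.
m_2 = -(-3.680)/(6.816) = 0.5400.
Total m = m_1 x m_2 = (-0.4211)(0.5400) = -0.2274.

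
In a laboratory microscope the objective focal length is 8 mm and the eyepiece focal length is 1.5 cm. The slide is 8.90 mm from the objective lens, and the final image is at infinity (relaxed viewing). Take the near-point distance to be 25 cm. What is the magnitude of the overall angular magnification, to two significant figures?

150

Convert to cm: f_obj = 8 mm = 0.8 cm; d_o = 8.90 mm = 0.89 cm.
Objective: 1/d_i = 1/f_obj - 1/d_o = 1/0.8 - 1/0.89 = 0.12640 cm^-1, so d_i = 7.911 cm.
m_obj = -d_i/d_o = -7.911/0.89 = -8.889.
Eyepiece angular magnification (image at infinity): M_eye = D/f_e = 25/1.5 = 16.667.
Overall M = m_obj x M_eye = (-8.889)(16.667) = -148.15.
|M| = 148.15.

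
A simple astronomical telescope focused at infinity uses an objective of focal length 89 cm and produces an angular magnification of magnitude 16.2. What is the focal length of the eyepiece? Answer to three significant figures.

|M| = f_obj/f_eye, so f_eye = f_obj/|M| = 89/16.2 = 5.494 cm.

5.49 cm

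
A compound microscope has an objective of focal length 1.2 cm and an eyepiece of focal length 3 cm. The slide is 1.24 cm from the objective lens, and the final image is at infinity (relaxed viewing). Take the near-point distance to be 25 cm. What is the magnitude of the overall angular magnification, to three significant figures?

250

Objective: 1/d_i = 1/f_obj - 1/d_o = 1/1.2 - 1/1.24 = 0.02688 cm^-1, so d_i = 37.200 cm.
m_obj = -d_i/d_o = -37.200/1.24 = -30.000.
Eyepiece angular magnification (image at infinity): M_eye = D/f_e = 25/3 = 8.333.
Overall M = m_obj x M_eye = (-30.000)(8.333) = -250.00.
|M| = 250.00.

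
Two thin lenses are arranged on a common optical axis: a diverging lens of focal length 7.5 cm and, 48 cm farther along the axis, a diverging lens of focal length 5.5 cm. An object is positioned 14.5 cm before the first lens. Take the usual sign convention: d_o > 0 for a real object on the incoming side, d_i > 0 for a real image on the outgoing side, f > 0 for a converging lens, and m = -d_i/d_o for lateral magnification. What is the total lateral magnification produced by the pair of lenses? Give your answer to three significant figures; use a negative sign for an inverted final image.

First lens: d_i1 = 1/(1/(-7.5) - 1/14.5) = -4.943 cm.
m_1 = -(-4.943)/14.5 = 0.3409.
With d_i1 < 0 the first image is virtual and lies on the object side; the object distance for lens 2 is d_o2 = 48 - (-4.943) = 52.943 cm.
Second lens: d_i2 = 1/(1/(-5.5) - 1/(52.943)) = -4.982 cm.
m_2 = -(-4.982)/(52.943) = 0.0941.
Total m = m_1 x m_2 = (0.3409)(0.0941) = 0.0321.

0.0321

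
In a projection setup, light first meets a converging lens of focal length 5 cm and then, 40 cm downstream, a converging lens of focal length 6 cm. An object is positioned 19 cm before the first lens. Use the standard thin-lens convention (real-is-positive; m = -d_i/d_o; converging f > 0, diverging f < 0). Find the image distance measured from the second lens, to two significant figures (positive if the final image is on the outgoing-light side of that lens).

Lens 1: 1/d_i1 = 1/f_1 - 1/d_o1 = 1/5 - 1/19 = 0.14737 cm^-1, so d_i1 = 6.786 cm.
The intermediate image is 6.786 cm to the right of lens 1, so d_o2 = L - d_i1 = 40 - 6.786 = 33.214 cm.
Lens 2: 1/d_i2 = 1/f_2 - 1/d_o2 = 1/6 - 1/(33.214) = 0.13656 cm^-1, so d_i2 = 7.323 cm.

7.3 cm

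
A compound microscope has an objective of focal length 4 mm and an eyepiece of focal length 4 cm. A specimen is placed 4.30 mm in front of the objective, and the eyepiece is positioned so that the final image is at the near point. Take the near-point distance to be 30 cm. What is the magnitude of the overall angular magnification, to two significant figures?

Convert to cm: f_obj = 4 mm = 0.4 cm; d_o = 4.30 mm = 0.43 cm.
Objective: 1/d_i = 1/f_obj - 1/d_o = 1/0.4 - 1/0.43 = 0.17442 cm^-1, so d_i = 5.733 cm.
m_obj = -d_i/d_o = -5.733/0.43 = -13.333.
Eyepiece angular magnification (image at near point): M_eye = 1 + D/f_e = 1 + 30/4 = 8.500.
Overall M = m_obj x M_eye = (-13.333)(8.500) = -113.33.
|M| = 113.33.

110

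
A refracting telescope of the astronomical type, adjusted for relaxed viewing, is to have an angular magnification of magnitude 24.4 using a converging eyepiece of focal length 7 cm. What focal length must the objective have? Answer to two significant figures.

170 cm

|M| = f_obj/|f_eye|, so f_obj = |M| x |f_eye| = 24.4 x 7 = 170.800 cm.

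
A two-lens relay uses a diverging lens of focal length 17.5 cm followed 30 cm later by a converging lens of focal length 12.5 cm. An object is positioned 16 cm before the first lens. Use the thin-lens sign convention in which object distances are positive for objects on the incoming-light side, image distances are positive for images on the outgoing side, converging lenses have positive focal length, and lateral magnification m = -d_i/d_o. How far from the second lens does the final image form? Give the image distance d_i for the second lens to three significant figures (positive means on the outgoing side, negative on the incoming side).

18.5 cm

First lens: d_i1 = 1/(1/(-17.5) - 1/16) = -8.358 cm.
With d_i1 < 0 the first image is virtual and lies on the object side; the object distance for lens 2 is d_o2 = 30 - (-8.358) = 38.358 cm.
Second lens: d_i2 = 1/(1/12.5 - 1/(38.358)) = 18.543 cm.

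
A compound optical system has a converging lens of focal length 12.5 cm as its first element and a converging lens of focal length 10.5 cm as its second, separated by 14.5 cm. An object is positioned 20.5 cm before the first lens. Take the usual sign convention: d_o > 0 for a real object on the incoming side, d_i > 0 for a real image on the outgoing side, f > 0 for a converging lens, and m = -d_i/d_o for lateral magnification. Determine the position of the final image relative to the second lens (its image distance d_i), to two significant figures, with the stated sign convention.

Applying the thin-lens equation to the first lens, 1/12.5 = 1/20.5 + 1/d_i1, which gives d_i1 = 32.031 cm.
Since 32.031 cm > 14.5 cm, the first image lies past the second lens and serves as a virtual object: d_o2 = L - d_i1 = -17.531 cm.
Applying the thin-lens equation again with f_2 = 10.5 cm and d_o2 = -17.531 cm gives d_i2 = 6.567 cm.

6.6 cm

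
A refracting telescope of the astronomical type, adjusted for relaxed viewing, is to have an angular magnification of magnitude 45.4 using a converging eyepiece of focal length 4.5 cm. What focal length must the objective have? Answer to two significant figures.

200 cm

|M| = f_obj/|f_eye|, so f_obj = |M| x |f_eye| = 45.4 x 4.5 = 204.300 cm.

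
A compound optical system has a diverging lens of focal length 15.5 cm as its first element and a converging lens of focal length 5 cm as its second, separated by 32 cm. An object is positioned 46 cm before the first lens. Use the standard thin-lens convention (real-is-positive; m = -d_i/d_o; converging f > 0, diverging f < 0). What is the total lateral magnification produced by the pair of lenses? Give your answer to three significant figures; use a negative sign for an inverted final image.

First lens: d_i1 = 1/(1/(-15.5) - 1/46) = -11.593 cm.
m_1 = -(-11.593)/46 = 0.2520.
With d_i1 < 0 the first image is virtual and lies on the object side; the object distance for lens 2 is d_o2 = 32 - (-11.593) = 43.593 cm.
Second lens: d_i2 = 1/(1/5 - 1/(43.593)) = 5.648 cm.
m_2 = -(5.648)/(43.593) = -0.1296.
Overall magnification: m = m_1 m_2 = -0.0327.

-0.0327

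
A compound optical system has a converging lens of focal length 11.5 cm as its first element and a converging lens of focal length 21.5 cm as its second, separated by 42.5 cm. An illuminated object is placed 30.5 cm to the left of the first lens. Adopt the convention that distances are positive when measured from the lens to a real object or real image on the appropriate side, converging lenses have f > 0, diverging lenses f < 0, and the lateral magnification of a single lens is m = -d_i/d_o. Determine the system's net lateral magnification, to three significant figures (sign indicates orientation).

Applying the thin-lens equation to the first lens, 1/11.5 = 1/30.5 + 1/d_i1, which gives d_i1 = 18.461 cm.
Its lateral magnification is m_1 = -d_i1/d_o1 = -(18.461)/30.5 = -0.6053.
The intermediate image is 18.461 cm to the right of lens 1, so d_o2 = L - d_i1 = 42.5 - 18.461 = 24.039 cm.
Applying the thin-lens equation again with f_2 = 21.5 cm and d_o2 = 24.039 cm gives d_i2 = 203.526 cm.
m_2 = -(203.526)/(24.039) = -8.4663.
Overall magnification: m = m_1 m_2 = 5.1244.

5.12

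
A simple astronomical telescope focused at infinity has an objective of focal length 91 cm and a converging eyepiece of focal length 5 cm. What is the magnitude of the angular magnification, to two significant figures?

|M| = f_obj/|f_eye| = 91/5 = 18.200.

18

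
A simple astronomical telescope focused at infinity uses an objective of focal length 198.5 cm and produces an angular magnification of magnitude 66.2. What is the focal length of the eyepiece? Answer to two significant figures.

|M| = f_obj/f_eye, so f_eye = f_obj/|M| = 198.5/66.2 = 2.998 cm.

3.0 cm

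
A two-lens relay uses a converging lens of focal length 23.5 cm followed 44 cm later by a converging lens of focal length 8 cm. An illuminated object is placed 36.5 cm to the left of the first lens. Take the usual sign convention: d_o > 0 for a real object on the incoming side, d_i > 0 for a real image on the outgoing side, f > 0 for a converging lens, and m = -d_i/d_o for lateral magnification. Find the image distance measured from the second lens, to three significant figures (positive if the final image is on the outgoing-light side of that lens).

Lens 1: 1/d_i1 = 1/f_1 - 1/d_o1 = 1/23.5 - 1/36.5 = 0.01516 cm^-1, so d_i1 = 65.981 cm.
Since 65.981 cm > 44 cm, the first image lies past the second lens and serves as a virtual object: d_o2 = L - d_i1 = -21.981 cm.
Lens 2: 1/d_i2 = 1/f_2 - 1/d_o2 = 1/8 - 1/(-21.981) = 0.17049 cm^-1, so d_i2 = 5.865 cm.

5.87 cm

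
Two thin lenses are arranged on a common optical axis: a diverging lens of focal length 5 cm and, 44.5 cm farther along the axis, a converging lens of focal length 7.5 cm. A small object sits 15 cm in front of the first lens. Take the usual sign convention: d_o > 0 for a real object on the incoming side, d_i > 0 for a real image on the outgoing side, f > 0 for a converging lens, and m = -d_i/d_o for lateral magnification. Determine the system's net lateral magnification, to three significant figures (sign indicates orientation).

Applying the thin-lens equation to the first lens, 1/(-5) = 1/15 + 1/d_i1, which gives d_i1 = -3.750 cm.
Its lateral magnification is m_1 = -d_i1/d_o1 = -(-3.750)/15 = 0.2500.
The intermediate image is virtual, 3.750 cm to the left of lens 1, so d_o2 = L - d_i1 = 44.5 - (-3.750) = 48.250 cm.
Applying the thin-lens equation again with f_2 = 7.5 cm and d_o2 = 48.250 cm gives d_i2 = 8.880 cm.
m_2 = -(8.880)/(48.250) = -0.1840.
The system's lateral magnification is m_1 m_2 = (0.2500)(-0.1840) = -0.0460.

-0.0460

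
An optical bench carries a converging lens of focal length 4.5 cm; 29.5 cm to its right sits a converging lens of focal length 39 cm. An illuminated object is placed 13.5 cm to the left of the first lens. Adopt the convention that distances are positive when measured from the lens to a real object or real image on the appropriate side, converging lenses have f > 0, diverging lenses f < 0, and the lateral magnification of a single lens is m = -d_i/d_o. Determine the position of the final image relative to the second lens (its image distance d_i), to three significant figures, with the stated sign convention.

-54.6 cm

Lens 1: 1/d_i1 = 1/f_1 - 1/d_o1 = 1/4.5 - 1/13.5 = 0.14815 cm^-1, so d_i1 = 6.750 cm.
Object distance for lens 2: d_o2 = 29.5 - 6.750 = 22.750 cm.
Lens 2: 1/d_i2 = 1/f_2 - 1/d_o2 = 1/39 - 1/(22.750) = -0.01832 cm^-1, so d_i2 = -54.600 cm.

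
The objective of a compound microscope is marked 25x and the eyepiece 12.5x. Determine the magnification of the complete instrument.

The overall magnification of a compound microscope is the product of the objective and eyepiece magnifications:
M = M_obj x M_eye = 25 x 12.5 = 312.5.

312.5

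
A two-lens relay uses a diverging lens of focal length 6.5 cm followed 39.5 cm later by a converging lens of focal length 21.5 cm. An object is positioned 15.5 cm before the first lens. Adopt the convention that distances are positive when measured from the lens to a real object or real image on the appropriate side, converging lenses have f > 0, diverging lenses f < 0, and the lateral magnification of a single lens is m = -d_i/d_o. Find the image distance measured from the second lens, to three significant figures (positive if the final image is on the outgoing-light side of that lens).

First lens: d_i1 = 1/(1/(-6.5) - 1/15.5) = -4.580 cm.
With d_i1 < 0 the first image is virtual and lies on the object side; the object distance for lens 2 is d_o2 = 39.5 - (-4.580) = 44.080 cm.
Second lens: d_i2 = 1/(1/21.5 - 1/(44.080)) = 41.972 cm.

42.0 cm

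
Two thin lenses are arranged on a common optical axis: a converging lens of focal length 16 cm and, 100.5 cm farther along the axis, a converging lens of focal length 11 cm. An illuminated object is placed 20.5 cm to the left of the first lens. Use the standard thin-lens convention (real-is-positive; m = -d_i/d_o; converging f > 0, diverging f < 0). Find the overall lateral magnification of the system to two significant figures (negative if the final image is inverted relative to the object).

Applying the thin-lens equation to the first lens, 1/16 = 1/20.5 + 1/d_i1, which gives d_i1 = 72.889 cm.
Its lateral magnification is m_1 = -d_i1/d_o1 = -(72.889)/20.5 = -3.5556.
That image sits 27.611 cm in front of the second lens, so d_o2 = 27.611 cm.
Applying the thin-lens equation again with f_2 = 11 cm and d_o2 = 27.611 cm gives d_i2 = 18.284 cm.
m_2 = -(18.284)/(27.611) = -0.6622.
The system's lateral magnification is m_1 m_2 = (-3.5556)(-0.6622) = 2.3545.

2.4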